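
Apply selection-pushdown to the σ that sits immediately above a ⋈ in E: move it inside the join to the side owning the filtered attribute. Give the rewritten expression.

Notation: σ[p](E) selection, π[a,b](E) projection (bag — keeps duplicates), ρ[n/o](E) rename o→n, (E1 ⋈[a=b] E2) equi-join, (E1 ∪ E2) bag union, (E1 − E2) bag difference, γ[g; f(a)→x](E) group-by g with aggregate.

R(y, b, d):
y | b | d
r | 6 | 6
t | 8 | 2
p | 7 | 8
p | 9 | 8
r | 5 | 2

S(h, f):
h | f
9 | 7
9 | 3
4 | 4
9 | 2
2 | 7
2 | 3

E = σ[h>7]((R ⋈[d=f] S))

σ filters on h, owned by the right side.
E' = (R ⋈[d=f] σ[h>7](S))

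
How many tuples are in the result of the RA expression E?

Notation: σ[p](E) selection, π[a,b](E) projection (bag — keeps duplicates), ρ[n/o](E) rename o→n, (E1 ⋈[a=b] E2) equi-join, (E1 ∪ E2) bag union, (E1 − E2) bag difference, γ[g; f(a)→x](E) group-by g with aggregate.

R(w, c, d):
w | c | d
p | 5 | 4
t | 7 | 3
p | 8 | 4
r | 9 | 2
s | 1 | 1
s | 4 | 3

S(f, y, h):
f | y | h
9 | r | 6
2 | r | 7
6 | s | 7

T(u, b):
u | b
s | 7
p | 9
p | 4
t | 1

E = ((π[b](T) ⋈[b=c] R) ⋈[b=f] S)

Row counts bottom-up:
  T → 4
  π[b](T) → 4
  R → 6
  (π[b](T) ⋈[b=c] R) → 4
  S → 3
  ((π[b](T) ⋈[b=c] R) ⋈[b=f] S) → 1

|E| = 1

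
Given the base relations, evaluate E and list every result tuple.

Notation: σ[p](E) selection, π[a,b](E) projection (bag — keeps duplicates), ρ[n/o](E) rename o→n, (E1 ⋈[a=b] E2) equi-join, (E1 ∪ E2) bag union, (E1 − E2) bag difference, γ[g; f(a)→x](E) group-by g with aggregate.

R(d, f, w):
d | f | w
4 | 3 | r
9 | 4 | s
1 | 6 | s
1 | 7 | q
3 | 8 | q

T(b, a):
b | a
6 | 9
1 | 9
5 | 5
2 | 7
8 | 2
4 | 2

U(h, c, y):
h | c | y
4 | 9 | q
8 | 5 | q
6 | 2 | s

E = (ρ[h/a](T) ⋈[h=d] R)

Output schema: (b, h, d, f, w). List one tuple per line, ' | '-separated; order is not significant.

Stepwise |·|:
  T → 6
  ρ[h/a](T) → 6
  R → 5
  (ρ[h/a](T) ⋈[h=d] R) → 2

== RESULT ==
b | h | d | f | w
1 | 9 | 9 | 4 | s
6 | 9 | 9 | 4 | s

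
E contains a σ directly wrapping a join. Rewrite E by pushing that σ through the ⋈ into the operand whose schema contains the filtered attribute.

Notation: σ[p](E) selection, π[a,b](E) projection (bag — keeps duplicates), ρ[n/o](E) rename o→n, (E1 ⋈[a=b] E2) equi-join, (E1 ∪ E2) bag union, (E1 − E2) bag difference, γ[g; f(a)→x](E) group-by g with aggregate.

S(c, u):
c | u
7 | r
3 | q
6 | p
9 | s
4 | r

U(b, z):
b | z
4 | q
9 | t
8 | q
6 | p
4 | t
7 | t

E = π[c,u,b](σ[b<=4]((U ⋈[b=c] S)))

σ filters on b, owned by the left side.
E' = π[c,u,b]((σ[b<=4](U) ⋈[b=c] S))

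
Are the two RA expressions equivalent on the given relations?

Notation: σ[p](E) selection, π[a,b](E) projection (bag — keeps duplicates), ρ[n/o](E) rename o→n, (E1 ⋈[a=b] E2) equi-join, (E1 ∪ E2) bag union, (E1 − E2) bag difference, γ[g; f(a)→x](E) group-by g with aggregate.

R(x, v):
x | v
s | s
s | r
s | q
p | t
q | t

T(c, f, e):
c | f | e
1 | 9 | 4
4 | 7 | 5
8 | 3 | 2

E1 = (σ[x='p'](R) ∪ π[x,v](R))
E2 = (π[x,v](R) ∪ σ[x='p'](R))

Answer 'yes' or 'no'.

E1 stepwise |·|:
  R → 5
  σ[x='p'](R) → 1
  R → 5
  π[x,v](R) → 5
  (σ[x='p'](R) ∪ π[x,v](R)) → 6
E2 stepwise |·|:
  R → 5
  π[x,v](R) → 5
  R → 5
  σ[x='p'](R) → 1
  (π[x,v](R) ∪ σ[x='p'](R)) → 6

E1 and E2 produce the same multiset:
x | v
p | t
p | t
q | t
s | q
s | r
s | s

yes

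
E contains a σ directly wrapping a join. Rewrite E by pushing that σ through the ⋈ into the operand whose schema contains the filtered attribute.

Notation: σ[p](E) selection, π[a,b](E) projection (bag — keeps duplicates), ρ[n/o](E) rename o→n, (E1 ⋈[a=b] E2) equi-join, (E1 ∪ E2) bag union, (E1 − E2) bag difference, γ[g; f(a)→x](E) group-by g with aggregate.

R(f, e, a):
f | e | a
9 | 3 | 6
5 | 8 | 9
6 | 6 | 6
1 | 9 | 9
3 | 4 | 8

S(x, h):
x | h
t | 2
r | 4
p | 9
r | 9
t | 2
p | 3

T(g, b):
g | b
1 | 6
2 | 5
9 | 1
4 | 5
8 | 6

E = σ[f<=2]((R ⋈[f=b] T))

σ filters on f, owned by the left side.
E' = (σ[f<=2](R) ⋈[f=b] T)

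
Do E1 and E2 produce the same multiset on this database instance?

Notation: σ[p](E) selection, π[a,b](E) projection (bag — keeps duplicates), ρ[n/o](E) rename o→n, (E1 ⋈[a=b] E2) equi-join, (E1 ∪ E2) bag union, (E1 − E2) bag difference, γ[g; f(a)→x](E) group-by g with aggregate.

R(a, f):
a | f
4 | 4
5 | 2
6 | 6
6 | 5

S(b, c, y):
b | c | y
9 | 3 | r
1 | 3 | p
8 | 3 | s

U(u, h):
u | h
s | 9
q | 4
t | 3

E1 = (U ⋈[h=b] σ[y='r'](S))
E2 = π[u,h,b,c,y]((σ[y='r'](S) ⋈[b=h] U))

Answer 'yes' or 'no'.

E1 row counts bottom-up:
  U → 3
  S → 3
  σ[y='r'](S) → 1
  (U ⋈[h=b] σ[y='r'](S)) → 1
E2 row counts bottom-up:
  S → 3
  σ[y='r'](S) → 1
  U → 3
  (σ[y='r'](S) ⋈[b=h] U) → 1
  π[u,h,b,c,y]((σ[y='r'](S) ⋈[b=h] U)) → 1

E1 and E2 produce the same multiset:
u | h | b | c | y
s | 9 | 9 | 3 | r

yes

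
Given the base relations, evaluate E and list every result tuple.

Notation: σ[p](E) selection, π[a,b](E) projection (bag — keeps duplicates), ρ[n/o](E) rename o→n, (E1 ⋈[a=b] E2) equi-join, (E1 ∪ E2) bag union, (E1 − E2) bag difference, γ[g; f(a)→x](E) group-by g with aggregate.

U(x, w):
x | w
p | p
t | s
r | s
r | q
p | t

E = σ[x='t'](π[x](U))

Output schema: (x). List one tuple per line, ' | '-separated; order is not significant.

Stepwise |·|:
  U → 5
  π[x](U) → 5
  σ[x='t'](π[x](U)) → 1

== RESULT ==
x
t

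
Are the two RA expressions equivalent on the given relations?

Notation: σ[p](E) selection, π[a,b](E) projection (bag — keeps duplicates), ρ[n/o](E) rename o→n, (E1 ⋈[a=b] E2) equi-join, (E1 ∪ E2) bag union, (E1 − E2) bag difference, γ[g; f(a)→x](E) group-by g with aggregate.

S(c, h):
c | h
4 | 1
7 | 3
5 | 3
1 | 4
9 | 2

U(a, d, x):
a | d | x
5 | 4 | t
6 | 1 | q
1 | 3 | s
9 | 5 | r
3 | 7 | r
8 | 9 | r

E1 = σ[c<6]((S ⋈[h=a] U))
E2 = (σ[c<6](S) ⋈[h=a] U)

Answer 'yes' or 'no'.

E1 stepwise |·|:
  S → 5
  U → 6
  (S ⋈[h=a] U) → 3
  σ[c<6]((S ⋈[h=a] U)) → 2
E2 stepwise |·|:
  S → 5
  σ[c<6](S) → 3
  U → 6
  (σ[c<6](S) ⋈[h=a] U) → 2

E1 and E2 produce the same multiset:
c | h | a | d | x
4 | 1 | 1 | 3 | s
5 | 3 | 3 | 7 | r

yes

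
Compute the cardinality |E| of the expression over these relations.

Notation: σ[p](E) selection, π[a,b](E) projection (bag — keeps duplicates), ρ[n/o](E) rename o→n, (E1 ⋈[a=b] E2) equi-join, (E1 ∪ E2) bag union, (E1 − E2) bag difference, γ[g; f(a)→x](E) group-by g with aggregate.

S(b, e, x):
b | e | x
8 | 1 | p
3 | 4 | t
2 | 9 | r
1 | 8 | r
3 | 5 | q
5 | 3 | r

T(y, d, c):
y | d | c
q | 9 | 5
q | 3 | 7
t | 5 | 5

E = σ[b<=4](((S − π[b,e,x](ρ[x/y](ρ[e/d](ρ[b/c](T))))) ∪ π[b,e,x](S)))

Per-node cardinality:
  S → 6
  T → 3
  ρ[b/c](T) → 3
  ρ[e/d](ρ[b/c](T)) → 3
  ρ[x/y](ρ[e/d](ρ[b/c](T))) → 3
  π[b,e,x](ρ[x/y](ρ[e/d](ρ[b/c](T)))) → 3
  (S − π[b,e,x](ρ[x/y](ρ[e/d](ρ[b/c](T))))) → 6
  S → 6
  π[b,e,x](S) → 6
  ((S − π[b,e,x](ρ[x/y](ρ[e/d](ρ[b/c](T))))) ∪ π[b,e,x](S)) → 12
  σ[b<=4](((S − π[b,e,x](ρ[x/y](ρ[e/d](ρ[b/c](T))))) ∪ π[b,e,x](S))) → 8

|E| = 8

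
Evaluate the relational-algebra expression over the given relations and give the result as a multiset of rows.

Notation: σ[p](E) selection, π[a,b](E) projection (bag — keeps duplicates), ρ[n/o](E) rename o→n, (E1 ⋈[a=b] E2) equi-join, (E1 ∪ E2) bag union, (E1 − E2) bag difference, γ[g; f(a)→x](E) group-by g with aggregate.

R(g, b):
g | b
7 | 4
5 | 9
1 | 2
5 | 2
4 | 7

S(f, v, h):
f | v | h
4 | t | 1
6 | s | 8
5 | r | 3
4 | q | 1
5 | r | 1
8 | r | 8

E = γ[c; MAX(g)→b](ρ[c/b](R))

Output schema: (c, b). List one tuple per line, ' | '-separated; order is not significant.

Stepwise |·|:
  R → 5
  ρ[c/b](R) → 5
  γ[c; MAX(g)→b](ρ[c/b](R)) → 4

== RESULT ==
c | b
2 | 5
4 | 7
7 | 4
9 | 5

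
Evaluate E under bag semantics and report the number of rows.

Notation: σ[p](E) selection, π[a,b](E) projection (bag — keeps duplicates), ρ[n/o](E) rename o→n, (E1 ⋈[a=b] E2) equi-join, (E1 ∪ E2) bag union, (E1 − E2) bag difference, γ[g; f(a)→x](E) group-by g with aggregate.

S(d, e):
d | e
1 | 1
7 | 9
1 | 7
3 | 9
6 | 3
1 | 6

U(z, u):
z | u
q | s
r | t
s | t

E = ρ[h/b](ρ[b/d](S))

Subexpression sizes:
  S → 6
  ρ[b/d](S) → 6
  ρ[h/b](ρ[b/d](S)) → 6

|E| = 6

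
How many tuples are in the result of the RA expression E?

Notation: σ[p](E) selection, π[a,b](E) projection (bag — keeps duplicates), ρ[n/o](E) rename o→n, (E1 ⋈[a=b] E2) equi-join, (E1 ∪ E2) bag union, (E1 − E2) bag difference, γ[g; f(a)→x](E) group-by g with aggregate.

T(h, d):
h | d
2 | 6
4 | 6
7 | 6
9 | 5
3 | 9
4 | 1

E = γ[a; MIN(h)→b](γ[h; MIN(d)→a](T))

Stepwise |·|:
  T → 6
  γ[h; MIN(d)→a](T) → 5
  γ[a; MIN(h)→b](γ[h; MIN(d)→a](T)) → 4

|E| = 4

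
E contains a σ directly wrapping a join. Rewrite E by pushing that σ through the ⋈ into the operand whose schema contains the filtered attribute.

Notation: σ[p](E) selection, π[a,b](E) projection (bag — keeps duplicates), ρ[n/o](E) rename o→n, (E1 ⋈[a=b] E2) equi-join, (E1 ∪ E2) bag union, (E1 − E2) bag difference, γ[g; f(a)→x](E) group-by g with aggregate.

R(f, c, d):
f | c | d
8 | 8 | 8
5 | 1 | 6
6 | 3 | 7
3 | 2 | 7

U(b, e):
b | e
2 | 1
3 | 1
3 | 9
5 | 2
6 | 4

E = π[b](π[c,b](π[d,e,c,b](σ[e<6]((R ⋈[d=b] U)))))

σ filters on e, owned by the right side.
E' = π[b](π[c,b](π[d,e,c,b]((R ⋈[d=b] σ[e<6](U)))))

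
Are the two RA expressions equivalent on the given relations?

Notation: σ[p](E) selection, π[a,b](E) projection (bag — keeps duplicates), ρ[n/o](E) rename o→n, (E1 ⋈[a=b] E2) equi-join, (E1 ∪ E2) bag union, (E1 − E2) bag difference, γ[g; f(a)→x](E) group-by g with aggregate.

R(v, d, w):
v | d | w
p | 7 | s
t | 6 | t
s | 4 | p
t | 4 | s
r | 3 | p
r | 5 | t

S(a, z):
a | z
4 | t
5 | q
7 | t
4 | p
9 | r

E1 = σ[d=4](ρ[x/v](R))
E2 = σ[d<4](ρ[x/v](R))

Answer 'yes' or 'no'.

E1 per-node cardinality:
  R → 6
  ρ[x/v](R) → 6
  σ[d=4](ρ[x/v](R)) → 2
E2 per-node cardinality:
  R → 6
  ρ[x/v](R) → 6
  σ[d<4](ρ[x/v](R)) → 1

E1 result:
x | d | w
s | 4 | p
t | 4 | s
E2 result:
x | d | w
r | 3 | p
Witness: ('s', 4, 'p') appears 1× in E1 but 0× in E2.

no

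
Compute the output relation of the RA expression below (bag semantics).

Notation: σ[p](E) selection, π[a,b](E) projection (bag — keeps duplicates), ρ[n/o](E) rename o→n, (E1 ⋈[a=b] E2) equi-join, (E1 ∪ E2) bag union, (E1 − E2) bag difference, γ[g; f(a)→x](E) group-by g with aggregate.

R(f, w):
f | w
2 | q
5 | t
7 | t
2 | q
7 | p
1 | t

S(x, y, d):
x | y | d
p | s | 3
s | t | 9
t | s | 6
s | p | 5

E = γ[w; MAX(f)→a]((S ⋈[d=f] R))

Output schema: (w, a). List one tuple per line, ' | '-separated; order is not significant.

Stepwise |·|:
  S → 4
  R → 6
  (S ⋈[d=f] R) → 1
  γ[w; MAX(f)→a]((S ⋈[d=f] R)) → 1

== RESULT ==
w | a
t | 5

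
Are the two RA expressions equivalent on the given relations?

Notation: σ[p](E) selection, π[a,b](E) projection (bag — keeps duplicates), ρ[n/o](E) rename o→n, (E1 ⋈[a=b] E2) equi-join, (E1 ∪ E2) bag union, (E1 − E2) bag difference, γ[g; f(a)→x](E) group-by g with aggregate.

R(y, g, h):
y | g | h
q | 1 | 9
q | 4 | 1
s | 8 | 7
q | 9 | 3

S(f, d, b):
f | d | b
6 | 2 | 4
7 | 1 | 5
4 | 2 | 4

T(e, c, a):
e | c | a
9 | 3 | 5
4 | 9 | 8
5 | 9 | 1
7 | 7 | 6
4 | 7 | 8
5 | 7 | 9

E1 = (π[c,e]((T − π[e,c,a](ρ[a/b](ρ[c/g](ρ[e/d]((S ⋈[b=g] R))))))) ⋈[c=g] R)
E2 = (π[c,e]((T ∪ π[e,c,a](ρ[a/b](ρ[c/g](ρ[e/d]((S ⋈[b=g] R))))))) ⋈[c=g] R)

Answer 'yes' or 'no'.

E1 row counts bottom-up:
  T → 6
  S → 3
  R → 4
  (S ⋈[b=g] R) → 2
  ρ[e/d]((S ⋈[b=g] R)) → 2
  ρ[c/g](ρ[e/d]((S ⋈[b=g] R))) → 2
  ρ[a/b](ρ[c/g](ρ[e/d]((S ⋈[b=g] R)))) → 2
  π[e,c,a](ρ[a/b](ρ[c/g](ρ[e/d]((S ⋈[b=g] R))))) → 2
  (T − π[e,c,a](ρ[a/b](ρ[c/g](ρ[e/d]((S ⋈[b=g] R)))))) → 6
  π[c,e]((T − π[e,c,a](ρ[a/b](ρ[c/g](ρ[e/d]((S ⋈[b=g] R))))))) → 6
  R → 4
  (π[c,e]((T − π[e,c,a](ρ[a/b](ρ[c/g](ρ[e/d]((S ⋈[b=g] R))))))) ⋈[c=g] R) → 2
E2 row counts bottom-up:
  T → 6
  S → 3
  R → 4
  (S ⋈[b=g] R) → 2
  ρ[e/d]((S ⋈[b=g] R)) → 2
  ρ[c/g](ρ[e/d]((S ⋈[b=g] R))) → 2
  ρ[a/b](ρ[c/g](ρ[e/d]((S ⋈[b=g] R)))) → 2
  π[e,c,a](ρ[a/b](ρ[c/g](ρ[e/d]((S ⋈[b=g] R))))) → 2
  (T ∪ π[e,c,a](ρ[a/b](ρ[c/g](ρ[e/d]((S ⋈[b=g] R)))))) → 8
  π[c,e]((T ∪ π[e,c,a](ρ[a/b](ρ[c/g](ρ[e/d]((S ⋈[b=g] R))))))) → 8
  R → 4
  (π[c,e]((T ∪ π[e,c,a](ρ[a/b](ρ[c/g](ρ[e/d]((S ⋈[b=g] R))))))) ⋈[c=g] R) → 4

E1 result:
c | e | y | g | h
9 | 4 | q | 9 | 3
9 | 5 | q | 9 | 3
E2 result:
c | e | y | g | h
4 | 2 | q | 4 | 1
4 | 2 | q | 4 | 1
9 | 4 | q | 9 | 3
9 | 5 | q | 9 | 3
Witness: (4, 2, 'q', 4, 1) appears 0× in E1 but 2× in E2.

no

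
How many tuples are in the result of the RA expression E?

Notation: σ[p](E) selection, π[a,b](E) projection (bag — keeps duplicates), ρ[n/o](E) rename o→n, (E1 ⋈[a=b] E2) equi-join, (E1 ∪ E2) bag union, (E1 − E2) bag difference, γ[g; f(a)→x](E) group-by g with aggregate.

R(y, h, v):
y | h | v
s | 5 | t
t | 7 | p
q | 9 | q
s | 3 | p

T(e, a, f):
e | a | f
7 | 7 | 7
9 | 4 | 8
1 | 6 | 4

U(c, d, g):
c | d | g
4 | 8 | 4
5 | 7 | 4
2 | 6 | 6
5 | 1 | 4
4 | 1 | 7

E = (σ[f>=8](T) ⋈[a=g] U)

Stepwise |·|:
  T → 3
  σ[f>=8](T) → 1
  U → 5
  (σ[f>=8](T) ⋈[a=g] U) → 3

|E| = 3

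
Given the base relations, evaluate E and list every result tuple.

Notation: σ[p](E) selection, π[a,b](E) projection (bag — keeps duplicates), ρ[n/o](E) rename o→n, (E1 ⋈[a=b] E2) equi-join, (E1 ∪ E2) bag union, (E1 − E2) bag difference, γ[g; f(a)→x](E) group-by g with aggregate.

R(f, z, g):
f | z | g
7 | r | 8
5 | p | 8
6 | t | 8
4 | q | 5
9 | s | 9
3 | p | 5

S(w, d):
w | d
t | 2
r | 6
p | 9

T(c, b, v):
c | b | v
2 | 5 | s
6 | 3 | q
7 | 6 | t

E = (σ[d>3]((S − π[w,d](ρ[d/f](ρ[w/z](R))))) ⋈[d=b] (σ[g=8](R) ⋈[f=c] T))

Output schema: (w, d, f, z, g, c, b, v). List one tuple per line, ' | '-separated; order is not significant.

Row counts bottom-up:
  S → 3
  R → 6
  ρ[w/z](R) → 6
  ρ[d/f](ρ[w/z](R)) → 6
  π[w,d](ρ[d/f](ρ[w/z](R))) → 6
  (S − π[w,d](ρ[d/f](ρ[w/z](R)))) → 3
  σ[d>3]((S − π[w,d](ρ[d/f](ρ[w/z](R))))) → 2
  R → 6
  σ[g=8](R) → 3
  T → 3
  (σ[g=8](R) ⋈[f=c] T) → 2
  (σ[d>3]((S − π[w,d](ρ[d/f](ρ[w/z](R))))) ⋈[d=b] (σ[g=8](R) ⋈[f=c] T)) → 1

== RESULT ==
w | d | f | z | g | c | b | v
r | 6 | 7 | r | 8 | 7 | 6 | t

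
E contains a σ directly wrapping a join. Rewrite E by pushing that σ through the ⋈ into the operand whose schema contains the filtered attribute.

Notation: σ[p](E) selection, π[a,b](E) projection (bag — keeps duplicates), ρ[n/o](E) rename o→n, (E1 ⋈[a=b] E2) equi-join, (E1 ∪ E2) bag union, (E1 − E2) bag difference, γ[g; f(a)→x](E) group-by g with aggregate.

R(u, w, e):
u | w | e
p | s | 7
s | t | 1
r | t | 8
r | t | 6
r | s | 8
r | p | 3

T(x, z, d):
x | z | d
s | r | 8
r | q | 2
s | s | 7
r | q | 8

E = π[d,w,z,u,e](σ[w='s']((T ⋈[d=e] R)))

σ filters on w, owned by the right side.
E' = π[d,w,z,u,e]((T ⋈[d=e] σ[w='s'](R)))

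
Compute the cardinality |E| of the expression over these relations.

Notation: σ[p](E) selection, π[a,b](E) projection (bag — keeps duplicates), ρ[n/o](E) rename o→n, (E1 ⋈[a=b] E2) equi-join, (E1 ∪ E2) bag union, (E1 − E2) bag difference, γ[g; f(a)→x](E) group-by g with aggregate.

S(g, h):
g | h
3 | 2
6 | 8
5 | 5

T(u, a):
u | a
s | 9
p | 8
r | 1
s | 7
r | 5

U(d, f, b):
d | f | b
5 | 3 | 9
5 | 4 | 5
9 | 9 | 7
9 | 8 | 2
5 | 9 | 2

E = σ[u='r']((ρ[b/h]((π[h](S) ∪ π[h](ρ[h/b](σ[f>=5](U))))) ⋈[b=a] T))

Row counts bottom-up:
  S → 3
  π[h](S) → 3
  U → 5
  σ[f>=5](U) → 3
  ρ[h/b](σ[f>=5](U)) → 3
  π[h](ρ[h/b](σ[f>=5](U))) → 3
  (π[h](S) ∪ π[h](ρ[h/b](σ[f>=5](U)))) → 6
  ρ[b/h]((π[h](S) ∪ π[h](ρ[h/b](σ[f>=5](U))))) → 6
  T → 5
  (ρ[b/h]((π[h](S) ∪ π[h](ρ[h/b](σ[f>=5](U))))) ⋈[b=a] T) → 3
  σ[u='r']((ρ[b/h]((π[h](S) ∪ π[h](ρ[h/b](σ[f>=5](U))))) ⋈[b=a] T)) → 1

|E| = 1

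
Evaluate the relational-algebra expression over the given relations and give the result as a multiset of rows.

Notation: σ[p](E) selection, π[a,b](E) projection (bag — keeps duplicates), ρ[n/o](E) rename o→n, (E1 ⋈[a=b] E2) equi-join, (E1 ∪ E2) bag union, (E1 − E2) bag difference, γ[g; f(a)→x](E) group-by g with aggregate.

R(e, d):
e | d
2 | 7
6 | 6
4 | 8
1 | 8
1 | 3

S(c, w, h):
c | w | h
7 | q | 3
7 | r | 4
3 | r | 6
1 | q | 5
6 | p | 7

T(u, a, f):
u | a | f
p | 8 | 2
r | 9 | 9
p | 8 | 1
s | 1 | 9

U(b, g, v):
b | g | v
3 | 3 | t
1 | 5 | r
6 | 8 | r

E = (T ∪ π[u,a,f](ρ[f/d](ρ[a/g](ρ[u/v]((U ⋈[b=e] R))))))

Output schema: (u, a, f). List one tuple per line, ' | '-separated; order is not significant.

Stepwise |·|:
  T → 4
  U → 3
  R → 5
  (U ⋈[b=e] R) → 3
  ρ[u/v]((U ⋈[b=e] R)) → 3
  ρ[a/g](ρ[u/v]((U ⋈[b=e] R))) → 3
  ρ[f/d](ρ[a/g](ρ[u/v]((U ⋈[b=e] R)))) → 3
  π[u,a,f](ρ[f/d](ρ[a/g](ρ[u/v]((U ⋈[b=e] R))))) → 3
  (T ∪ π[u,a,f](ρ[f/d](ρ[a/g](ρ[u/v]((U ⋈[b=e] R)))))) → 7

== RESULT ==
u | a | f
p | 8 | 1
p | 8 | 2
r | 5 | 3
r | 5 | 8
r | 8 | 6
r | 9 | 9
s | 1 | 9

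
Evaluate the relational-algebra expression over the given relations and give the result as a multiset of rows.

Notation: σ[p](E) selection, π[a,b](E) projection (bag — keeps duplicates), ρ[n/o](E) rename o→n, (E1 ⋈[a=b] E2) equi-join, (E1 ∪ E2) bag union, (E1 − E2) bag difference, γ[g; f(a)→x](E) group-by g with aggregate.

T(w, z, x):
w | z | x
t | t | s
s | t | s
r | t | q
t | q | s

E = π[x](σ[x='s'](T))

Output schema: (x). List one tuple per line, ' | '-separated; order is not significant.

Stepwise |·|:
  T → 4
  σ[x='s'](T) → 3
  π[x](σ[x='s'](T)) → 3

== RESULT ==
x
s
s
s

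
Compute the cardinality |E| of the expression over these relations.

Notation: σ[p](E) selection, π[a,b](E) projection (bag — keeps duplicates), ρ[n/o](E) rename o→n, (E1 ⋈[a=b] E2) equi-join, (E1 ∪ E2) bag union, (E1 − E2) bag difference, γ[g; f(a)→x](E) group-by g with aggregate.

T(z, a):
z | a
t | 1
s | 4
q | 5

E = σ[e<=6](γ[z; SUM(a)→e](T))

Per-node cardinality:
  T → 3
  γ[z; SUM(a)→e](T) → 3
  σ[e<=6](γ[z; SUM(a)→e](T)) → 3

|E| = 3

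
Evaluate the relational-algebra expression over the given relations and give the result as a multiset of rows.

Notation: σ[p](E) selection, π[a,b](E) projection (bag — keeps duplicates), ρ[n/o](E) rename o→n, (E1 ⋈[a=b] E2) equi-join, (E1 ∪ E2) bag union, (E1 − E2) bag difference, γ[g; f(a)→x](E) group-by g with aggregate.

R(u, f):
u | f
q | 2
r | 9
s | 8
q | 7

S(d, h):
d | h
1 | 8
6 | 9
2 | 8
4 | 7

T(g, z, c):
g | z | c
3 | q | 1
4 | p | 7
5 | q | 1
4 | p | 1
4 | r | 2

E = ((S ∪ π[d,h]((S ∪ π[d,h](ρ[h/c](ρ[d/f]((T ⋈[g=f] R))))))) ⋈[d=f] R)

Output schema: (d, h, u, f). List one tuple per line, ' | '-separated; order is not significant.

Stepwise |·|:
  S → 4
  S → 4
  T → 5
  R → 4
  (T ⋈[g=f] R) → 0
  ρ[d/f]((T ⋈[g=f] R)) → 0
  ρ[h/c](ρ[d/f]((T ⋈[g=f] R))) → 0
  π[d,h](ρ[h/c](ρ[d/f]((T ⋈[g=f] R)))) → 0
  (S ∪ π[d,h](ρ[h/c](ρ[d/f]((T ⋈[g=f] R))))) → 4
  π[d,h]((S ∪ π[d,h](ρ[h/c](ρ[d/f]((T ⋈[g=f] R)))))) → 4
  (S ∪ π[d,h]((S ∪ π[d,h](ρ[h/c](ρ[d/f]((T ⋈[g=f] R))))))) → 8
  R → 4
  ((S ∪ π[d,h]((S ∪ π[d,h](ρ[h/c](ρ[d/f]((T ⋈[g=f] R))))))) ⋈[d=f] R) → 2

== RESULT ==
d | h | u | f
2 | 8 | q | 2
2 | 8 | q | 2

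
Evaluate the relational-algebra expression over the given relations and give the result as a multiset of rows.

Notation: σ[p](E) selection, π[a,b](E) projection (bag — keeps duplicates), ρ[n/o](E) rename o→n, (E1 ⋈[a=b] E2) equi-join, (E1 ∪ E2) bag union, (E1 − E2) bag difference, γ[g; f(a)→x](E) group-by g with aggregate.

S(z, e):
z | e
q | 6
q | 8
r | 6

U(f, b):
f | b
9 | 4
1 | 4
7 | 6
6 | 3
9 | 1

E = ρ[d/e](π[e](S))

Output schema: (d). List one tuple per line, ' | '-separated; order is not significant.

Row counts bottom-up:
  S → 3
  π[e](S) → 3
  ρ[d/e](π[e](S)) → 3

== RESULT ==
d
6
6
8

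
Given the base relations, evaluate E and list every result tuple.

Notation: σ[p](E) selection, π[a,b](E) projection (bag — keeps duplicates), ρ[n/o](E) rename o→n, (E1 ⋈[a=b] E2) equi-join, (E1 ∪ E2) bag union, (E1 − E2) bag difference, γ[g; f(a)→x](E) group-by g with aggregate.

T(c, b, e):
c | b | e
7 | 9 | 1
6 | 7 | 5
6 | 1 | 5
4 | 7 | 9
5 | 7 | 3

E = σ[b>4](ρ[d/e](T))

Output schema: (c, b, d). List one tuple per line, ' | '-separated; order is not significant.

Subexpression sizes:
  T → 5
  ρ[d/e](T) → 5
  σ[b>4](ρ[d/e](T)) → 4

== RESULT ==
c | b | d
4 | 7 | 9
5 | 7 | 3
6 | 7 | 5
7 | 9 | 1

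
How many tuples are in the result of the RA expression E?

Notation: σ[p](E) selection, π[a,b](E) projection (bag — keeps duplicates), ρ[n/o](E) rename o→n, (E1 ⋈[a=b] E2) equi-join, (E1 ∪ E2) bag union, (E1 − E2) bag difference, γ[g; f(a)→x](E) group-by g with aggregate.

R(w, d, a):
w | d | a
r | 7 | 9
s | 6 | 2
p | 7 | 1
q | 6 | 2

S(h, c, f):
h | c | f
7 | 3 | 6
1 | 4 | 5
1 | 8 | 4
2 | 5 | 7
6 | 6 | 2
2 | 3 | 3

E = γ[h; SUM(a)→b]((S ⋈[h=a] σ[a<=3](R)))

Subexpression sizes:
  S → 6
  R → 4
  σ[a<=3](R) → 3
  (S ⋈[h=a] σ[a<=3](R)) → 6
  γ[h; SUM(a)→b]((S ⋈[h=a] σ[a<=3](R))) → 2

|E| = 2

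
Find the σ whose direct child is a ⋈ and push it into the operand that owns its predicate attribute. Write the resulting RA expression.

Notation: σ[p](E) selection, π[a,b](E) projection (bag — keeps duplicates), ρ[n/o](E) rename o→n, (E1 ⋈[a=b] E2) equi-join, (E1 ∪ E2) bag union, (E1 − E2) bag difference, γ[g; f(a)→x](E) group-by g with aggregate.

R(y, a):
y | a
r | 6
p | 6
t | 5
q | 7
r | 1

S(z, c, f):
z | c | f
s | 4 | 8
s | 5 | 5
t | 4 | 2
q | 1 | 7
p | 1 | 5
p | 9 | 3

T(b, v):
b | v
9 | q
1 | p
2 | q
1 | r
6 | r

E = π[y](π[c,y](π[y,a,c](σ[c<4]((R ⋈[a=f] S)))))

σ filters on c, owned by the right side.
E' = π[y](π[c,y](π[y,a,c]((R ⋈[a=f] σ[c<4](S)))))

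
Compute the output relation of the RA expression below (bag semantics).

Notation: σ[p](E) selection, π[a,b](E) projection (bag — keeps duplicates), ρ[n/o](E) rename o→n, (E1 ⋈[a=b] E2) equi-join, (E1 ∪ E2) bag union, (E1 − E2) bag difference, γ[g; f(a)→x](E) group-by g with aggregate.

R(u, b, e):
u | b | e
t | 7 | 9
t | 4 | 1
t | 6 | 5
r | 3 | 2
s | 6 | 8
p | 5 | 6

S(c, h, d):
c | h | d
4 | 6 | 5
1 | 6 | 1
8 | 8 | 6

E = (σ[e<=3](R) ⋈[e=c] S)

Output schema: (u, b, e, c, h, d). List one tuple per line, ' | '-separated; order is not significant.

Per-node cardinality:
  R → 6
  σ[e<=3](R) → 2
  S → 3
  (σ[e<=3](R) ⋈[e=c] S) → 1

== RESULT ==
u | b | e | c | h | d
t | 4 | 1 | 1 | 6 | 1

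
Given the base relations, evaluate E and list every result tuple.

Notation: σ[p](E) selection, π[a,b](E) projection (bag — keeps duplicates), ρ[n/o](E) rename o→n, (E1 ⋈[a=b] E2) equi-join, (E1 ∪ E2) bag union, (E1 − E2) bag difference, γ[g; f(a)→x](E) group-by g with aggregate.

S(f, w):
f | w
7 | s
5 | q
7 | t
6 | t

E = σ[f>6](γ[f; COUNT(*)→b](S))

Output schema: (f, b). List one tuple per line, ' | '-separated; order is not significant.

Subexpression sizes:
  S → 4
  γ[f; COUNT(*)→b](S) → 3
  σ[f>6](γ[f; COUNT(*)→b](S)) → 1

== RESULT ==
f | b
7 | 2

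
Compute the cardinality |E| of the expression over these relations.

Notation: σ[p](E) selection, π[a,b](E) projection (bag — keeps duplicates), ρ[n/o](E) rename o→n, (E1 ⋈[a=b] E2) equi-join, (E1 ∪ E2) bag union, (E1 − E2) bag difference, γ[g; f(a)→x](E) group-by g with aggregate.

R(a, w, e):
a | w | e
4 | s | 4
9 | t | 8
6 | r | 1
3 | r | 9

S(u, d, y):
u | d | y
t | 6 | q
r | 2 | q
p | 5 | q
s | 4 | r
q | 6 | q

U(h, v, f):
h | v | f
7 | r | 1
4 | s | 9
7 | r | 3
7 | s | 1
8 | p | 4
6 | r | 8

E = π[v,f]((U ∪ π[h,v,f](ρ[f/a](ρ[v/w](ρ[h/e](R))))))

Subexpression sizes:
  U → 6
  R → 4
  ρ[h/e](R) → 4
  ρ[v/w](ρ[h/e](R)) → 4
  ρ[f/a](ρ[v/w](ρ[h/e](R))) → 4
  π[h,v,f](ρ[f/a](ρ[v/w](ρ[h/e](R)))) → 4
  (U ∪ π[h,v,f](ρ[f/a](ρ[v/w](ρ[h/e](R))))) → 10
  π[v,f]((U ∪ π[h,v,f](ρ[f/a](ρ[v/w](ρ[h/e](R)))))) → 10

|E| = 10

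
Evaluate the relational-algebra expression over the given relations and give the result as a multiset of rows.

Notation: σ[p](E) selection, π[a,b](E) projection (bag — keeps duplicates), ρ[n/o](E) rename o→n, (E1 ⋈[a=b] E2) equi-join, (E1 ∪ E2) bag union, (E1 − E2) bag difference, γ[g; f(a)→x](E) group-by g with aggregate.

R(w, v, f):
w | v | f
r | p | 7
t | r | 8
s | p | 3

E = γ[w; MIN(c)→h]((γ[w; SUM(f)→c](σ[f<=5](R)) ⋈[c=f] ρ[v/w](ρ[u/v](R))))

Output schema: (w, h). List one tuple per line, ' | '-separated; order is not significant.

Subexpression sizes:
  R → 3
  σ[f<=5](R) → 1
  γ[w; SUM(f)→c](σ[f<=5](R)) → 1
  R → 3
  ρ[u/v](R) → 3
  ρ[v/w](ρ[u/v](R)) → 3
  (γ[w; SUM(f)→c](σ[f<=5](R)) ⋈[c=f] ρ[v/w](ρ[u/v](R))) → 1
  γ[w; MIN(c)→h]((γ[w; SUM(f)→c](σ[f<=5](R)) ⋈[c=f] ρ[v/w](ρ[u/v](R)))) → 1

== RESULT ==
w | h
s | 3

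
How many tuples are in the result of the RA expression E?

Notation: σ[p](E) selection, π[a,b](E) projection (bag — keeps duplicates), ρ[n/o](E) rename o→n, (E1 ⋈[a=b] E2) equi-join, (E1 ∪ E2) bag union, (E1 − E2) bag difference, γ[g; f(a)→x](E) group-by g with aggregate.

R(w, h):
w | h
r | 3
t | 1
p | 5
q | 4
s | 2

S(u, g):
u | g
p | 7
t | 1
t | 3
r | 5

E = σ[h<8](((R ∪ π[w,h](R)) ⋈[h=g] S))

Stepwise |·|:
  R → 5
  R → 5
  π[w,h](R) → 5
  (R ∪ π[w,h](R)) → 10
  S → 4
  ((R ∪ π[w,h](R)) ⋈[h=g] S) → 6
  σ[h<8](((R ∪ π[w,h](R)) ⋈[h=g] S)) → 6

|E| = 6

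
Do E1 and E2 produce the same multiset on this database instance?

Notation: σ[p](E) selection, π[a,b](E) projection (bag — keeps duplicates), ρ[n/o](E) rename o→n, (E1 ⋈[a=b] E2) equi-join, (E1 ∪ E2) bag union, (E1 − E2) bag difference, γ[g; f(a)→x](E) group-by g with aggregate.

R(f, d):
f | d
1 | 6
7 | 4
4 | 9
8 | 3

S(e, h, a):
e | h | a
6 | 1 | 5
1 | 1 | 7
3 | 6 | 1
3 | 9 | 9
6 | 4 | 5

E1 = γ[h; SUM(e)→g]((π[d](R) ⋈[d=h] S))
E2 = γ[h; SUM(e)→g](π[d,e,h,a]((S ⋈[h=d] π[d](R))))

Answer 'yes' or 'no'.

E1 subexpression sizes:
  R → 4
  π[d](R) → 4
  S → 5
  (π[d](R) ⋈[d=h] S) → 3
  γ[h; SUM(e)→g]((π[d](R) ⋈[d=h] S)) → 3
E2 subexpression sizes:
  S → 5
  R → 4
  π[d](R) → 4
  (S ⋈[h=d] π[d](R)) → 3
  π[d,e,h,a]((S ⋈[h=d] π[d](R))) → 3
  γ[h; SUM(e)→g](π[d,e,h,a]((S ⋈[h=d] π[d](R)))) → 3

E1 and E2 produce the same multiset:
h | g
4 | 6
6 | 3
9 | 3

yes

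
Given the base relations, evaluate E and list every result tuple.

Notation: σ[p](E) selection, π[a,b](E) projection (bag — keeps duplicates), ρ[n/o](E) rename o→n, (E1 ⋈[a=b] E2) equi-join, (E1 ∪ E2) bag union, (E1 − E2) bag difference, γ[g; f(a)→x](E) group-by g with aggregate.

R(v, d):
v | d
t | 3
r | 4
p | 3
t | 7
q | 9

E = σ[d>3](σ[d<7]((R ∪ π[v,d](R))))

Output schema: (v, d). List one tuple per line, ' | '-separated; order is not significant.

Per-node cardinality:
  R → 5
  R → 5
  π[v,d](R) → 5
  (R ∪ π[v,d](R)) → 10
  σ[d<7]((R ∪ π[v,d](R))) → 6
  σ[d>3](σ[d<7]((R ∪ π[v,d](R)))) → 2

== RESULT ==
v | d
r | 4
r | 4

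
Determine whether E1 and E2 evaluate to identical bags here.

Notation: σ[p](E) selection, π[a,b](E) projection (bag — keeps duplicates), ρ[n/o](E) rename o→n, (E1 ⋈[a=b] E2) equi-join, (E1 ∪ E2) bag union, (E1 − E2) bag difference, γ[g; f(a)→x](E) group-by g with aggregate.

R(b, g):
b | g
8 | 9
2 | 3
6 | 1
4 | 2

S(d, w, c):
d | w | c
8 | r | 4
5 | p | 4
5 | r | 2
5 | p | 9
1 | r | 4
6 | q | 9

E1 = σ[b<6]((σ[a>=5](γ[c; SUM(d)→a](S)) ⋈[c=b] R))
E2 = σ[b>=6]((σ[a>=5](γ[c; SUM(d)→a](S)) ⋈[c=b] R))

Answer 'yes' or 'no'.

E1 per-node cardinality:
  S → 6
  γ[c; SUM(d)→a](S) → 3
  σ[a>=5](γ[c; SUM(d)→a](S)) → 3
  R → 4
  (σ[a>=5](γ[c; SUM(d)→a](S)) ⋈[c=b] R) → 2
  σ[b<6]((σ[a>=5](γ[c; SUM(d)→a](S)) ⋈[c=b] R)) → 2
E2 per-node cardinality:
  S → 6
  γ[c; SUM(d)→a](S) → 3
  σ[a>=5](γ[c; SUM(d)→a](S)) → 3
  R → 4
  (σ[a>=5](γ[c; SUM(d)→a](S)) ⋈[c=b] R) → 2
  σ[b>=6]((σ[a>=5](γ[c; SUM(d)→a](S)) ⋈[c=b] R)) → 0

E1 result:
c | a | b | g
2 | 5 | 2 | 3
4 | 14 | 4 | 2
E2 result:
c | a | b | g
(0 rows)
Witness: (4, 14, 4, 2) appears 1× in E1 but 0× in E2.

no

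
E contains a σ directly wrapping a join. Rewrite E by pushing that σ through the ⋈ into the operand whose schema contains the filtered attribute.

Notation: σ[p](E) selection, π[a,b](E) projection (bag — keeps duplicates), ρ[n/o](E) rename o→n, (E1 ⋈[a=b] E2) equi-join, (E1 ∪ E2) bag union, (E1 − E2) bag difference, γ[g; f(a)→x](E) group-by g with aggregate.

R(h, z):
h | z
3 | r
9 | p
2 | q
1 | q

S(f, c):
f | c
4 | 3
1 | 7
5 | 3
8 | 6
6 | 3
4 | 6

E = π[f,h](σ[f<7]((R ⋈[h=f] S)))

σ filters on f, owned by the right side.
E' = π[f,h]((R ⋈[h=f] σ[f<7](S)))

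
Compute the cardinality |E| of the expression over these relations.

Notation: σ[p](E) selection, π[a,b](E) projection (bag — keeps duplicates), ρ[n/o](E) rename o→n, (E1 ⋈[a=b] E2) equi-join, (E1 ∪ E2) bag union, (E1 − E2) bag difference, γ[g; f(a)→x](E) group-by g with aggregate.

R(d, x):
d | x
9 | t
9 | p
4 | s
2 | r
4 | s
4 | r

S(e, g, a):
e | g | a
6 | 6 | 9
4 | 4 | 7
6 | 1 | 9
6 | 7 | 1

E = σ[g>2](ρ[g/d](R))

Row counts bottom-up:
  R → 6
  ρ[g/d](R) → 6
  σ[g>2](ρ[g/d](R)) → 5

|E| = 5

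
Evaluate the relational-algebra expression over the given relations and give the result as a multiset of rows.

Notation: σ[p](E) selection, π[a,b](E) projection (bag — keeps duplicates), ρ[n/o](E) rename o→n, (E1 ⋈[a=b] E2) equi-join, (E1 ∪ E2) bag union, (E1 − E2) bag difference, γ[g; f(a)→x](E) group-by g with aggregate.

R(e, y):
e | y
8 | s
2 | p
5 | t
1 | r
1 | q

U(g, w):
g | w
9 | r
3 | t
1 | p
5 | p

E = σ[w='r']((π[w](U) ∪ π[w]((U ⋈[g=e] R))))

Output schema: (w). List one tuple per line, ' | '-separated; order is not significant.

Per-node cardinality:
  U → 4
  π[w](U) → 4
  U → 4
  R → 5
  (U ⋈[g=e] R) → 3
  π[w]((U ⋈[g=e] R)) → 3
  (π[w](U) ∪ π[w]((U ⋈[g=e] R))) → 7
  σ[w='r']((π[w](U) ∪ π[w]((U ⋈[g=e] R)))) → 1

== RESULT ==
w
r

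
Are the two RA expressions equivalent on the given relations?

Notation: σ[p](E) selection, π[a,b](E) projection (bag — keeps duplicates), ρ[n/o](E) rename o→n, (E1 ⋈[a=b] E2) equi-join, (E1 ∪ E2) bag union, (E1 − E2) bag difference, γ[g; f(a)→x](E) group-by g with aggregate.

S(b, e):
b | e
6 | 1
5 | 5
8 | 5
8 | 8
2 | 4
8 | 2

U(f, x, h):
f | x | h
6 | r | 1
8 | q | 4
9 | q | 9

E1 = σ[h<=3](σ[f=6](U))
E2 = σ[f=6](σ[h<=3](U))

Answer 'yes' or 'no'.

E1 subexpression sizes:
  U → 3
  σ[f=6](U) → 1
  σ[h<=3](σ[f=6](U)) → 1
E2 subexpression sizes:
  U → 3
  σ[h<=3](U) → 1
  σ[f=6](σ[h<=3](U)) → 1

E1 and E2 produce the same multiset:
f | x | h
6 | r | 1

yes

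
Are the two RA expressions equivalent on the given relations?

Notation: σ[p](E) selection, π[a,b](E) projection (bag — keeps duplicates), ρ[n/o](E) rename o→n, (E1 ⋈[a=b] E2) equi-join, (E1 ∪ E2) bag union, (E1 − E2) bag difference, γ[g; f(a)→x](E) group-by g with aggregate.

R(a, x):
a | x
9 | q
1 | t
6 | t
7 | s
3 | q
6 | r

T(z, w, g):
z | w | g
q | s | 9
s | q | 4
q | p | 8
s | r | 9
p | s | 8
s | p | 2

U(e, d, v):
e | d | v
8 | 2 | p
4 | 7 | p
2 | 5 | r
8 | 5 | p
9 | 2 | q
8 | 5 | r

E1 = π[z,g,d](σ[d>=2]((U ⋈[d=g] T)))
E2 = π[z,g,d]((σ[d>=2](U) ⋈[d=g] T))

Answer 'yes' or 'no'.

E1 stepwise |·|:
  U → 6
  T → 6
  (U ⋈[d=g] T) → 2
  σ[d>=2]((U ⋈[d=g] T)) → 2
  π[z,g,d](σ[d>=2]((U ⋈[d=g] T))) → 2
E2 stepwise |·|:
  U → 6
  σ[d>=2](U) → 6
  T → 6
  (σ[d>=2](U) ⋈[d=g] T) → 2
  π[z,g,d]((σ[d>=2](U) ⋈[d=g] T)) → 2

E1 and E2 produce the same multiset:
z | g | d
s | 2 | 2
s | 2 | 2

yes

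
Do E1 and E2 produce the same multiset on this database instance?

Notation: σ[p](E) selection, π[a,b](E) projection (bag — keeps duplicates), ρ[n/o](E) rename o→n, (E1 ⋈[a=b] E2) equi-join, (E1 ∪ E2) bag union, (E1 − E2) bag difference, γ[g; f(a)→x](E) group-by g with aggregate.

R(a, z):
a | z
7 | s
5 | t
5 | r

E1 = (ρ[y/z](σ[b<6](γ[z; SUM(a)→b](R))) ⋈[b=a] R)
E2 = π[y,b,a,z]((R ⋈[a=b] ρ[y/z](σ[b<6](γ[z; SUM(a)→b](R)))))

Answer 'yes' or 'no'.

E1 subexpression sizes:
  R → 3
  γ[z; SUM(a)→b](R) → 3
  σ[b<6](γ[z; SUM(a)→b](R)) → 2
  ρ[y/z](σ[b<6](γ[z; SUM(a)→b](R))) → 2
  R → 3
  (ρ[y/z](σ[b<6](γ[z; SUM(a)→b](R))) ⋈[b=a] R) → 4
E2 subexpression sizes:
  R → 3
  R → 3
  γ[z; SUM(a)→b](R) → 3
  σ[b<6](γ[z; SUM(a)→b](R)) → 2
  ρ[y/z](σ[b<6](γ[z; SUM(a)→b](R))) → 2
  (R ⋈[a=b] ρ[y/z](σ[b<6](γ[z; SUM(a)→b](R)))) → 4
  π[y,b,a,z]((R ⋈[a=b] ρ[y/z](σ[b<6](γ[z; SUM(a)→b](R))))) → 4

E1 and E2 produce the same multiset:
y | b | a | z
r | 5 | 5 | r
r | 5 | 5 | t
t | 5 | 5 | r
t | 5 | 5 | t

yes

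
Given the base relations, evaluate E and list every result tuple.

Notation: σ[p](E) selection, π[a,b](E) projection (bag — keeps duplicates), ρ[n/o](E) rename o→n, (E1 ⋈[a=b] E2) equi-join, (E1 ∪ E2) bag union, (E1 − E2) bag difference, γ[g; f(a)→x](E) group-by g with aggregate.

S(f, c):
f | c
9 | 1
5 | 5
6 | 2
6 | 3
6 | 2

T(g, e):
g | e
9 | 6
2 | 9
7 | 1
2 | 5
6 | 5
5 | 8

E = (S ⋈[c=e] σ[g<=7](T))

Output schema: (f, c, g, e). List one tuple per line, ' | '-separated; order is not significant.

Subexpression sizes:
  S → 5
  T → 6
  σ[g<=7](T) → 5
  (S ⋈[c=e] σ[g<=7](T)) → 3

== RESULT ==
f | c | g | e
5 | 5 | 2 | 5
5 | 5 | 6 | 5
9 | 1 | 7 | 1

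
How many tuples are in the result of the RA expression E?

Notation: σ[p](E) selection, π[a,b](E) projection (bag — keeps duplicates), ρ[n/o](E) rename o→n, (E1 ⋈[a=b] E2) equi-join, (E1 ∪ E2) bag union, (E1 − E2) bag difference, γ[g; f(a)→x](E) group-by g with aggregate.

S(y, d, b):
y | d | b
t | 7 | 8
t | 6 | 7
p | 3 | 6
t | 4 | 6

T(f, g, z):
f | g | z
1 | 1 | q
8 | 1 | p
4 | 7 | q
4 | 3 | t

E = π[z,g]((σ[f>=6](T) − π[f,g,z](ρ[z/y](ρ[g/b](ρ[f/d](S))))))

Row counts bottom-up:
  T → 4
  σ[f>=6](T) → 1
  S → 4
  ρ[f/d](S) → 4
  ρ[g/b](ρ[f/d](S)) → 4
  ρ[z/y](ρ[g/b](ρ[f/d](S))) → 4
  π[f,g,z](ρ[z/y](ρ[g/b](ρ[f/d](S)))) → 4
  (σ[f>=6](T) − π[f,g,z](ρ[z/y](ρ[g/b](ρ[f/d](S))))) → 1
  π[z,g]((σ[f>=6](T) − π[f,g,z](ρ[z/y](ρ[g/b](ρ[f/d](S)))))) → 1

|E| = 1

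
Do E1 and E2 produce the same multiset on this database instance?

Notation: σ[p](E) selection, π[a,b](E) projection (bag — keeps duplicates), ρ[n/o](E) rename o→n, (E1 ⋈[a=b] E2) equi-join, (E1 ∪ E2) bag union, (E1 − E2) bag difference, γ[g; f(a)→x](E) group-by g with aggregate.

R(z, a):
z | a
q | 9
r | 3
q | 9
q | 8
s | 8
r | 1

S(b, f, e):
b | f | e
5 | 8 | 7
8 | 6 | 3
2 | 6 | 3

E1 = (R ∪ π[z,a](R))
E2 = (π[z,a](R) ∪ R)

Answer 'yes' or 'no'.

E1 stepwise |·|:
  R → 6
  R → 6
  π[z,a](R) → 6
  (R ∪ π[z,a](R)) → 12
E2 stepwise |·|:
  R → 6
  π[z,a](R) → 6
  R → 6
  (π[z,a](R) ∪ R) → 12

E1 and E2 produce the same multiset:
z | a
q | 8
q | 8
q | 9
q | 9
q | 9
q | 9
r | 1
r | 1
r | 3
r | 3
s | 8
s | 8

yes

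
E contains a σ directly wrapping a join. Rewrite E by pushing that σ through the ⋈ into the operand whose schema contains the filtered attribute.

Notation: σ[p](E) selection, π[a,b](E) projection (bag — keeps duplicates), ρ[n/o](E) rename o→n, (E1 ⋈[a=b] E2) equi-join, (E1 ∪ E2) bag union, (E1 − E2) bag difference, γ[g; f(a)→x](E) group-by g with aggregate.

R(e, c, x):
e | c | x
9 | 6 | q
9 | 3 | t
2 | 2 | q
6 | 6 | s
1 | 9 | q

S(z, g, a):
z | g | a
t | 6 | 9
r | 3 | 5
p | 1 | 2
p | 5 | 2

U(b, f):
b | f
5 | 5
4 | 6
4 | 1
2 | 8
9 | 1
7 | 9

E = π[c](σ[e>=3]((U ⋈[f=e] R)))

σ filters on e, owned by the right side.
E' = π[c]((U ⋈[f=e] σ[e>=3](R)))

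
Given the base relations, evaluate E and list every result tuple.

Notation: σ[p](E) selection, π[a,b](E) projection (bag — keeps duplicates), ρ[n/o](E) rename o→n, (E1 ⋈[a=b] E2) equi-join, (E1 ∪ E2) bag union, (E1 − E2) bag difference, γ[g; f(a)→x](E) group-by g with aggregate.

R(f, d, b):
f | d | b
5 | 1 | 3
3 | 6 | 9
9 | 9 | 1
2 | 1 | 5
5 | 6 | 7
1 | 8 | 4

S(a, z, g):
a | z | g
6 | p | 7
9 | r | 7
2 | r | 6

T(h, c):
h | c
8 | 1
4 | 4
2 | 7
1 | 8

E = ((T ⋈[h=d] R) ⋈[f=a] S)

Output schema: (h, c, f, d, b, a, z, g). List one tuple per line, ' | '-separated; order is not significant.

Stepwise |·|:
  T → 4
  R → 6
  (T ⋈[h=d] R) → 3
  S → 3
  ((T ⋈[h=d] R) ⋈[f=a] S) → 1

== RESULT ==
h | c | f | d | b | a | z | g
1 | 8 | 2 | 1 | 5 | 2 | r | 6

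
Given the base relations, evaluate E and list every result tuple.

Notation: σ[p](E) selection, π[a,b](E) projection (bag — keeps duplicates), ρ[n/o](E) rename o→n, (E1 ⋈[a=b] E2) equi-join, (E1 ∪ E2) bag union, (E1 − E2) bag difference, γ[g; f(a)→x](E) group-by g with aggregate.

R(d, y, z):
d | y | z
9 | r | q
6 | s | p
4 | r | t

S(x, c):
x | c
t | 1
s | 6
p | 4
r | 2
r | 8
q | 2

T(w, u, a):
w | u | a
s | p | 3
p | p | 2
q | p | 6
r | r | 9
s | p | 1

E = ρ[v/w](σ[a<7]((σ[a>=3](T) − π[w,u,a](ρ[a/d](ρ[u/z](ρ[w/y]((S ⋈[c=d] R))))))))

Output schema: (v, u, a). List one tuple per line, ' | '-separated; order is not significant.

Subexpression sizes:
  T → 5
  σ[a>=3](T) → 3
  S → 6
  R → 3
  (S ⋈[c=d] R) → 2
  ρ[w/y]((S ⋈[c=d] R)) → 2
  ρ[u/z](ρ[w/y]((S ⋈[c=d] R))) → 2
  ρ[a/d](ρ[u/z](ρ[w/y]((S ⋈[c=d] R)))) → 2
  π[w,u,a](ρ[a/d](ρ[u/z](ρ[w/y]((S ⋈[c=d] R))))) → 2
  (σ[a>=3](T) − π[w,u,a](ρ[a/d](ρ[u/z](ρ[w/y]((S ⋈[c=d] R)))))) → 3
  σ[a<7]((σ[a>=3](T) − π[w,u,a](ρ[a/d](ρ[u/z](ρ[w/y]((S ⋈[c=d] R))))))) → 2
  ρ[v/w](σ[a<7]((σ[a>=3](T) − π[w,u,a](ρ[a/d](ρ[u/z](ρ[w/y]((S ⋈[c=d] R)))))))) → 2

== RESULT ==
v | u | a
q | p | 6
s | p | 3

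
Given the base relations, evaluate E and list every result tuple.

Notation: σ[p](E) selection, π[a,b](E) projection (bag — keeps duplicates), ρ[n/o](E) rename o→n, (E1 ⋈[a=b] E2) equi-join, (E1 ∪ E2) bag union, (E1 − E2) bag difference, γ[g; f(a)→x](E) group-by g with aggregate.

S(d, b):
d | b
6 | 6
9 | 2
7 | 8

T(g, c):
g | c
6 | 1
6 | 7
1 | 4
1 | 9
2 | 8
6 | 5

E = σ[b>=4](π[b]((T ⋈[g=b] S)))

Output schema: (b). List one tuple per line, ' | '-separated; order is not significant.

Subexpression sizes:
  T → 6
  S → 3
  (T ⋈[g=b] S) → 4
  π[b]((T ⋈[g=b] S)) → 4
  σ[b>=4](π[b]((T ⋈[g=b] S))) → 3

== RESULT ==
b
6
6
6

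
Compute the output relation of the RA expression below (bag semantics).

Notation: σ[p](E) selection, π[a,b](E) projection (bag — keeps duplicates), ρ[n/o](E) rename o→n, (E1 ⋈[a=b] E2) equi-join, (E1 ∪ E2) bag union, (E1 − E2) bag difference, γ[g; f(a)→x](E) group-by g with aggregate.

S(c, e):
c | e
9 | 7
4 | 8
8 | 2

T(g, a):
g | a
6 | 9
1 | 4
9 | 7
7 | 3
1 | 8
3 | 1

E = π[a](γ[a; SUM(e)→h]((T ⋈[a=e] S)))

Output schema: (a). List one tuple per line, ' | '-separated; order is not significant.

Subexpression sizes:
  T → 6
  S → 3
  (T ⋈[a=e] S) → 2
  γ[a; SUM(e)→h]((T ⋈[a=e] S)) → 2
  π[a](γ[a; SUM(e)→h]((T ⋈[a=e] S))) → 2

== RESULT ==
a
7
8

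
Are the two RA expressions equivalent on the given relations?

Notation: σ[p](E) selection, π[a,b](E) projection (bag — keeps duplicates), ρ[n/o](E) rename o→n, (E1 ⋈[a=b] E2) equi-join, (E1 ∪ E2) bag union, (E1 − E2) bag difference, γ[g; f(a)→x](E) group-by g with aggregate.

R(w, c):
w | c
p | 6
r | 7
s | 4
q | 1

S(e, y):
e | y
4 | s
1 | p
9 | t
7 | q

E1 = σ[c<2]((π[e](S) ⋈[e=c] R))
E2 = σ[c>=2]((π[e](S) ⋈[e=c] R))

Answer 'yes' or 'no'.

E1 per-node cardinality:
  S → 4
  π[e](S) → 4
  R → 4
  (π[e](S) ⋈[e=c] R) → 3
  σ[c<2]((π[e](S) ⋈[e=c] R)) → 1
E2 per-node cardinality:
  S → 4
  π[e](S) → 4
  R → 4
  (π[e](S) ⋈[e=c] R) → 3
  σ[c>=2]((π[e](S) ⋈[e=c] R)) → 2

E1 result:
e | w | c
1 | q | 1
E2 result:
e | w | c
4 | s | 4
7 | r | 7
Witness: (1, 'q', 1) appears 1× in E1 but 0× in E2.

no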